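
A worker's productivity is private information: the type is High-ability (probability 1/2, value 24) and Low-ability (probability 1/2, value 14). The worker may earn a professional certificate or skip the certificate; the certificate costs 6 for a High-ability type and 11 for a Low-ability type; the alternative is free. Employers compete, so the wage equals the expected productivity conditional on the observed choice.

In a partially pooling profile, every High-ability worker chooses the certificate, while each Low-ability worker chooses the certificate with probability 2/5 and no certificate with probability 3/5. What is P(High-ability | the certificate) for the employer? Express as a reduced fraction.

P(the certificate) = (1/2)·1 + (1/2)·(2/5) = 7/10.
By Bayes' rule, P(High-ability | the certificate) = (1/2) / (7/10) = 5/7.

5/7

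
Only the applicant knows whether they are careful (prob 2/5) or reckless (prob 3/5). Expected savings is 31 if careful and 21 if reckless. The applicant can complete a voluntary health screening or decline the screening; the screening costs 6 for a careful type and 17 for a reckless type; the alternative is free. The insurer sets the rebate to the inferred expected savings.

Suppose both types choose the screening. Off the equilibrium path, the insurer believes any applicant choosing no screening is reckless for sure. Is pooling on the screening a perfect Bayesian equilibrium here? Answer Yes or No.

No

On path, the insurer holds the prior and pays 2/5·31 + 3/5·21 = 25. Off path (no screening), believing reckless, it pays 21.
careful: the screening nets 25 − 6 = 19; no screening nets 21. careful would deviate.
reckless: the screening nets 25 − 17 = 8; no screening nets 21. reckless would deviate.
A type deviates, so pooling fails.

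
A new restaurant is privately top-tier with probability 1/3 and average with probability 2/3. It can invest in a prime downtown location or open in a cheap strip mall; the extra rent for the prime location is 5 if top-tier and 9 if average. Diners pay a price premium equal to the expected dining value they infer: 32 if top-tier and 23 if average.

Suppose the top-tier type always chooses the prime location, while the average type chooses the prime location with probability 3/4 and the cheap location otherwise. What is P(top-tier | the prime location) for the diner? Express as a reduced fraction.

P(the prime location) = (1/3)·1 + (2/3)·(3/4) = 5/6.
By Bayes' rule, P(top-tier | the prime location) = (1/3) / (5/6) = 2/5.

2/5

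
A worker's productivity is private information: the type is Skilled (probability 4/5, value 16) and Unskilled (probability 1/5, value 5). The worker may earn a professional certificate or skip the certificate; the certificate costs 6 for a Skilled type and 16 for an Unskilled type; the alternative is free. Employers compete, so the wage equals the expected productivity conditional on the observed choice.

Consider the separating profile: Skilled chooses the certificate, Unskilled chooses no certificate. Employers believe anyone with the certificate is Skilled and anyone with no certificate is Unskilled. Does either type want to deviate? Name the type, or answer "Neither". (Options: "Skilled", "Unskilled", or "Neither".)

The certificate pays 16; no certificate pays 5.
Skilled: assigned the certificate, nets 16 − 6 = 10; deviating to no certificate nets 5.
Unskilled: assigned no certificate, nets 5; deviating to the certificate nets 16 − 16 = 0.
Both types strictly prefer their assigned action; no profitable deviation.

Neither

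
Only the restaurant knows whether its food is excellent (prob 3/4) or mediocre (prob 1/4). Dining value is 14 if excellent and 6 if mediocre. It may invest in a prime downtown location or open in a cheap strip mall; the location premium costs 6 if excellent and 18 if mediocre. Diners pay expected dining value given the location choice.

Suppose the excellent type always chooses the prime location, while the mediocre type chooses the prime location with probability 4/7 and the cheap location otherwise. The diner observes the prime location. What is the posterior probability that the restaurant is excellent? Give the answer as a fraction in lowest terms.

21/25

P(the prime location) = (3/4)·1 + (1/4)·(4/7) = 25/28.
By Bayes' rule, P(excellent | the prime location) = (3/4) / (25/28) = 21/25.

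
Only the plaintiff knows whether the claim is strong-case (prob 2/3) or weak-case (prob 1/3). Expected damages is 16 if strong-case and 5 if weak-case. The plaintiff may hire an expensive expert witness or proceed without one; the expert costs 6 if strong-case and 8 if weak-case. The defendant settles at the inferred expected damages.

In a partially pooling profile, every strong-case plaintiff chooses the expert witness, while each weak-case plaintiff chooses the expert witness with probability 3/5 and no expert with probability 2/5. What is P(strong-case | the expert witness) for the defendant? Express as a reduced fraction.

10/13

P(the expert witness) = (2/3)·1 + (1/3)·(3/5) = 13/15.
By Bayes' rule, P(strong-case | the expert witness) = (2/3) / (13/15) = 10/13.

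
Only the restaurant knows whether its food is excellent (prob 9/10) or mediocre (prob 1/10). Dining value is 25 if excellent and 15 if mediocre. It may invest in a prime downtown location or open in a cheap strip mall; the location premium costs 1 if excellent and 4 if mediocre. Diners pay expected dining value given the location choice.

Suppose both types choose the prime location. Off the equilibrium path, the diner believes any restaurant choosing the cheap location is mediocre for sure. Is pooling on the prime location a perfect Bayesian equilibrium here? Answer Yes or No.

On path, the diner holds the prior and pays 9/10·25 + 1/10·15 = 24. Off path (the cheap location), believing mediocre, it pays 15.
excellent: the prime location nets 24 − 1 = 23; the cheap location nets 15. excellent stays.
mediocre: the prime location nets 24 − 4 = 20; the cheap location nets 15. mediocre stays.
No type deviates, so pooling is sustained.

Yes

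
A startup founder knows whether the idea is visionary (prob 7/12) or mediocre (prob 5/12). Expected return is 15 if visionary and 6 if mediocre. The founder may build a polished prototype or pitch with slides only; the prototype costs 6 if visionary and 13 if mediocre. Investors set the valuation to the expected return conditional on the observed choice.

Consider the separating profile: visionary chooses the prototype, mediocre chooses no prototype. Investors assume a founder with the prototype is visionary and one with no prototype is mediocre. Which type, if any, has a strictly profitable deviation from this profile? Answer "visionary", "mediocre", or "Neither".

Neither

The prototype pays 15; no prototype pays 6.
visionary: assigned the prototype, nets 15 − 6 = 9; deviating to no prototype nets 6.
mediocre: assigned no prototype, nets 6; deviating to the prototype nets 15 − 13 = 2.
Both types strictly prefer their assigned action; no profitable deviation.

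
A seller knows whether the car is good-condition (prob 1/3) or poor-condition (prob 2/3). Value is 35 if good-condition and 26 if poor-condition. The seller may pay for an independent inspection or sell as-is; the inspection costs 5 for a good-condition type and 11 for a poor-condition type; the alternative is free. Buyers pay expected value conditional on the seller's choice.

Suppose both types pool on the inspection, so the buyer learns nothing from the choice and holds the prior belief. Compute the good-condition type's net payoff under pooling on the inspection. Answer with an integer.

Pooled price = 1/3·35 + 2/3·26 = 29.
good-condition pays cost 5 for the inspection, so net payoff = 29 − 5 = 24.

24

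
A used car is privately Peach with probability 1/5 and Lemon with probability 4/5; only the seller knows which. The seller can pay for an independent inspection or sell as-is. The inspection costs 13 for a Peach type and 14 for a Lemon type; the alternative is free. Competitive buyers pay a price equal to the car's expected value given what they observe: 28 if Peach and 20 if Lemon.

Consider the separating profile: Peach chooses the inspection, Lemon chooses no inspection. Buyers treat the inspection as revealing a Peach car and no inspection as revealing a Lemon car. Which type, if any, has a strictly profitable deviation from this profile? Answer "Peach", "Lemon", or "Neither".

Peach

The inspection pays 28; no inspection pays 20.
Peach: assigned the inspection, nets 28 − 13 = 15; deviating to no inspection nets 20.
Lemon: assigned no inspection, nets 20; deviating to the inspection nets 28 − 14 = 14.
The Peach type gains 5 by deviating.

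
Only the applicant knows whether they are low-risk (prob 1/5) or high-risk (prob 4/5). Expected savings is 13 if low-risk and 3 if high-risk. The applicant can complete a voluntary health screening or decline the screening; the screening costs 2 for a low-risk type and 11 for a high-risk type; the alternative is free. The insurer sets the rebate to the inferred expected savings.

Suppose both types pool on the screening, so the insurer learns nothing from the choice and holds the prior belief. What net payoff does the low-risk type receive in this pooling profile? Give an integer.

Pooled rebate = 1/5·13 + 4/5·3 = 5.
low-risk pays cost 2 for the screening, so net payoff = 5 − 2 = 3.

3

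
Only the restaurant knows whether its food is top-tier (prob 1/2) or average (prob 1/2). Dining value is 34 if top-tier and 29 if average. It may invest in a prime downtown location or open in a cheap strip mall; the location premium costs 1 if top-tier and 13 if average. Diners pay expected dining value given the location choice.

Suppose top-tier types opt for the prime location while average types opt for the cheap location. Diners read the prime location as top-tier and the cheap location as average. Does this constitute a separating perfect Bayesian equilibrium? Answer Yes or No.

Under these beliefs, the prime location earns price premium 34 and the cheap location earns price premium 29.
top-tier: the prime location nets 34 − 1 = 33; the cheap location nets 29. top-tier prefers the prime location.
average: the prime location nets 34 − 13 = 21; the cheap location nets 29. average prefers the cheap location.
Neither type deviates, so the separating profile is an equilibrium.

Yes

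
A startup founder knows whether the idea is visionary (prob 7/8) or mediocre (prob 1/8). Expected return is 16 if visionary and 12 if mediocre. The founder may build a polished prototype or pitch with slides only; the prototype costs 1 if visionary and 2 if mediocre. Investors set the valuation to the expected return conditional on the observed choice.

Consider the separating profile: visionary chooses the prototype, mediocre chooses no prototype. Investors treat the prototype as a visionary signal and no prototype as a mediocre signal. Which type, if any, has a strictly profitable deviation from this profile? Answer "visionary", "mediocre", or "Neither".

mediocre

The prototype pays 16; no prototype pays 12.
visionary: assigned the prototype, nets 16 − 1 = 15; deviating to no prototype nets 12.
mediocre: assigned no prototype, nets 12; deviating to the prototype nets 16 − 2 = 14.
The mediocre type gains 2 by deviating.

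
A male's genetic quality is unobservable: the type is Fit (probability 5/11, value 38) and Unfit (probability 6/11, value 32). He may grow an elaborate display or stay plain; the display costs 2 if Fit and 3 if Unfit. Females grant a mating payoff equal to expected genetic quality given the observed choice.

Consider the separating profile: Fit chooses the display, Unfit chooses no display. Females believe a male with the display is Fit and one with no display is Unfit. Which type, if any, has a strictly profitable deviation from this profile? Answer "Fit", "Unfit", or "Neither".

Unfit

The display pays 38; no display pays 32.
Fit: assigned the display, nets 38 − 2 = 36; deviating to no display nets 32.
Unfit: assigned no display, nets 32; deviating to the display nets 38 − 3 = 35.
The Unfit type gains 3 by deviating.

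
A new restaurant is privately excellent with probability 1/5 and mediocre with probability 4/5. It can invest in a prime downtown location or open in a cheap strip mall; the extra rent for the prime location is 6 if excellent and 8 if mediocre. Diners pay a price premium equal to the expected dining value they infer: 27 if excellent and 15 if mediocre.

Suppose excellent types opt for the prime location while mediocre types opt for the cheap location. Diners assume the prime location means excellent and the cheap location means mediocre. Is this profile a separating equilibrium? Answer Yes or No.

Under these beliefs, the prime location earns price premium 27 and the cheap location earns price premium 15.
excellent: the prime location nets 27 − 6 = 21; the cheap location nets 15. excellent prefers the prime location.
mediocre: the prime location nets 27 − 8 = 19; the cheap location nets 15. mediocre would deviate to the prime location.
mediocre has a profitable deviation, so the profile is not an equilibrium.

No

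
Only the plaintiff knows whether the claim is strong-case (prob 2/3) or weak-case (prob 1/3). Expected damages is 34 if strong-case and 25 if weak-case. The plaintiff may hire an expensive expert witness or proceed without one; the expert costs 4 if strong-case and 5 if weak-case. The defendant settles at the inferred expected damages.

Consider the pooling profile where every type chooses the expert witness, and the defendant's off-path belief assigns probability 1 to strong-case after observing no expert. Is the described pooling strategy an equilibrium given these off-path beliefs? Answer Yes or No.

On path, the defendant holds the prior and pays 2/3·34 + 1/3·25 = 31. Off path (no expert), believing strong-case, it pays 34.
strong-case: the expert witness nets 31 − 4 = 27; no expert nets 34. strong-case would deviate.
weak-case: the expert witness nets 31 − 5 = 26; no expert nets 34. weak-case would deviate.
A type deviates, so pooling fails.

No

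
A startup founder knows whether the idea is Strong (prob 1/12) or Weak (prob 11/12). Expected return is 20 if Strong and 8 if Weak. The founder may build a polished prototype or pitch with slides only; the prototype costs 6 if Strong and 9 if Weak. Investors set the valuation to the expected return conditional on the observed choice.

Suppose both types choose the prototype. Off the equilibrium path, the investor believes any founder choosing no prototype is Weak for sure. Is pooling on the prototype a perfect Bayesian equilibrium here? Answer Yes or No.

No

On path, the investor holds the prior and pays 1/12·20 + 11/12·8 = 9. Off path (no prototype), believing Weak, it pays 8.
Strong: the prototype nets 9 − 6 = 3; no prototype nets 8. Strong would deviate.
Weak: the prototype nets 9 − 9 = 0; no prototype nets 8. Weak would deviate.
A type deviates, so pooling fails.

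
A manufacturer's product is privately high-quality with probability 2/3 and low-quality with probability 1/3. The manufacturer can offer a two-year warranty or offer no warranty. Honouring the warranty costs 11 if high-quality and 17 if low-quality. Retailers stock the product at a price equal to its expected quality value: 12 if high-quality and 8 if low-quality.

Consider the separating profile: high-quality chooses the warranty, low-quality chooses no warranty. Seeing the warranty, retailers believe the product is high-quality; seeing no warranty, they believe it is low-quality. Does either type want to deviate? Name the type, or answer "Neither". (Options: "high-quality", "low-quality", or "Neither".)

The warranty pays 12; no warranty pays 8.
high-quality: assigned the warranty, nets 12 − 11 = 1; deviating to no warranty nets 8.
low-quality: assigned no warranty, nets 8; deviating to the warranty nets 12 − 17 = -5.
The high-quality type gains 7 by deviating.

high-quality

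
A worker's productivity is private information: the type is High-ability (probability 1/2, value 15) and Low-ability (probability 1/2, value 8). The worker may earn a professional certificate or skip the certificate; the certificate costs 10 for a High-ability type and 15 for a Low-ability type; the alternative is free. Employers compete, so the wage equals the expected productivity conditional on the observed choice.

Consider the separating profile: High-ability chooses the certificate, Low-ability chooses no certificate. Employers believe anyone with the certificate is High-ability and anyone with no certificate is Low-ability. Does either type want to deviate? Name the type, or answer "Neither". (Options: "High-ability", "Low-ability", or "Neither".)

High-ability

The certificate pays 15; no certificate pays 8.
High-ability: assigned the certificate, nets 15 − 10 = 5; deviating to no certificate nets 8.
Low-ability: assigned no certificate, nets 8; deviating to the certificate nets 15 − 15 = 0.
The High-ability type gains 3 by deviating.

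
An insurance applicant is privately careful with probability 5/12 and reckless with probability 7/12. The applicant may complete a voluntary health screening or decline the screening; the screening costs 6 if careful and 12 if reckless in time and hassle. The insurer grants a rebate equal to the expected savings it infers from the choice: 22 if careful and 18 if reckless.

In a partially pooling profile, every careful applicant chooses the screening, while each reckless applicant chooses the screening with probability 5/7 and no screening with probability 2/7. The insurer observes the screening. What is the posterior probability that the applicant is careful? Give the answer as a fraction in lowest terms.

P(the screening) = (5/12)·1 + (7/12)·(5/7) = 5/6.
By Bayes' rule, P(careful | the screening) = (5/12) / (5/6) = 1/2.

1/2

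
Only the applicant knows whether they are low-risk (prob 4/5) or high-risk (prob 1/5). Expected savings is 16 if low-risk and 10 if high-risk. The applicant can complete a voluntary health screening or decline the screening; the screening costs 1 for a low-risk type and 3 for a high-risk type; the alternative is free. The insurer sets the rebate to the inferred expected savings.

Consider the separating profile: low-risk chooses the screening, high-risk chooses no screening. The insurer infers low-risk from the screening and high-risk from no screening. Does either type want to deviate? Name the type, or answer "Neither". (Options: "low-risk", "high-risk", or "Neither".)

high-risk

The screening pays 16; no screening pays 10.
low-risk: assigned the screening, nets 16 − 1 = 15; deviating to no screening nets 10.
high-risk: assigned no screening, nets 10; deviating to the screening nets 16 − 3 = 13.
The high-risk type gains 3 by deviating.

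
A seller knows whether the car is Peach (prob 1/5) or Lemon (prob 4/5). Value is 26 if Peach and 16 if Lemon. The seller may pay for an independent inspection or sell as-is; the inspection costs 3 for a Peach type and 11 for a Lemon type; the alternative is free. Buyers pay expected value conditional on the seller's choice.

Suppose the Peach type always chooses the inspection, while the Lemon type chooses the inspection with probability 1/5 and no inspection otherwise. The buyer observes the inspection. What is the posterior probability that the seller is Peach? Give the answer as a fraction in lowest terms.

P(the inspection) = (1/5)·1 + (4/5)·(1/5) = 9/25.
By Bayes' rule, P(Peach | the inspection) = (1/5) / (9/25) = 5/9.

5/9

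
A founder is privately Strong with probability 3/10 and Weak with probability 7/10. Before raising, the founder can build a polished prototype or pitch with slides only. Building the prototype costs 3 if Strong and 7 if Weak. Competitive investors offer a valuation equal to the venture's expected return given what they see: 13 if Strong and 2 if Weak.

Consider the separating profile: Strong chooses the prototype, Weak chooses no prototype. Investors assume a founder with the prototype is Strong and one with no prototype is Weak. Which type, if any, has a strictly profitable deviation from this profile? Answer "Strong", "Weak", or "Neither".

The prototype pays 13; no prototype pays 2.
Strong: assigned the prototype, nets 13 − 3 = 10; deviating to no prototype nets 2.
Weak: assigned no prototype, nets 2; deviating to the prototype nets 13 − 7 = 6.
The Weak type gains 4 by deviating.

Weak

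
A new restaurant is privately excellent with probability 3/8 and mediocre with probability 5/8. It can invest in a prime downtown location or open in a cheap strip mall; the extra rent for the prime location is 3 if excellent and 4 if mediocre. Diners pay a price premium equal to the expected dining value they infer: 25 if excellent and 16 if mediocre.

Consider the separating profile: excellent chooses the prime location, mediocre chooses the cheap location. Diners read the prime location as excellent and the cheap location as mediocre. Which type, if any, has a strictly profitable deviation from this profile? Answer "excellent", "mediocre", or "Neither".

The prime location pays 25; the cheap location pays 16.
excellent: assigned the prime location, nets 25 − 3 = 22; deviating to the cheap location nets 16.
mediocre: assigned the cheap location, nets 16; deviating to the prime location nets 25 − 4 = 21.
The mediocre type gains 5 by deviating.

mediocre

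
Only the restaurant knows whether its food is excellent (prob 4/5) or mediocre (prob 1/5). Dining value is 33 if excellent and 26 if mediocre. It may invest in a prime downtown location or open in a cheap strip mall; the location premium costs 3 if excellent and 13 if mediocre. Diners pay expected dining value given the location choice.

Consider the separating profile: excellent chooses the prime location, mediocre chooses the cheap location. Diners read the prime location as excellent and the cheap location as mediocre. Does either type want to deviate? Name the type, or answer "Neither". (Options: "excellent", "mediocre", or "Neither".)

The prime location pays 33; the cheap location pays 26.
excellent: assigned the prime location, nets 33 − 3 = 30; deviating to the cheap location nets 26.
mediocre: assigned the cheap location, nets 26; deviating to the prime location nets 33 − 13 = 20.
Both types strictly prefer their assigned action; no profitable deviation.

Neither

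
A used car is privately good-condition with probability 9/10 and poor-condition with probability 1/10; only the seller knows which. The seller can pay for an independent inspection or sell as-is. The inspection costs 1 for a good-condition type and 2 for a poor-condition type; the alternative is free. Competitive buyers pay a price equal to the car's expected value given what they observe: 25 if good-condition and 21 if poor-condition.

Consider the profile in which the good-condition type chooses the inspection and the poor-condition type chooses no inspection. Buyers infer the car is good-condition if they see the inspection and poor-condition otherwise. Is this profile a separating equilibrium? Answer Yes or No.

No

Under these beliefs, the inspection earns price 25 and no inspection earns price 21.
good-condition: the inspection nets 25 − 1 = 24; no inspection nets 21. good-condition prefers the inspection.
poor-condition: the inspection nets 25 − 2 = 23; no inspection nets 21. poor-condition would deviate to the inspection.
poor-condition has a profitable deviation, so the profile is not an equilibrium.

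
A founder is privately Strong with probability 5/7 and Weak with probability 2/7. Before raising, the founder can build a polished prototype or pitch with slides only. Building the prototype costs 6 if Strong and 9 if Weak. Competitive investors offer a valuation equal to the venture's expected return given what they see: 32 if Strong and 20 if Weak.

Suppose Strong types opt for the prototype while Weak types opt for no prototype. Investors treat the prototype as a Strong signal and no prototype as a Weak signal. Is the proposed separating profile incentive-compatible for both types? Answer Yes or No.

Under these beliefs, the prototype earns valuation 32 and no prototype earns valuation 20.
Strong: the prototype nets 32 − 6 = 26; no prototype nets 20. Strong prefers the prototype.
Weak: the prototype nets 32 − 9 = 23; no prototype nets 20. Weak would deviate to the prototype.
Weak has a profitable deviation, so the profile is not an equilibrium.

No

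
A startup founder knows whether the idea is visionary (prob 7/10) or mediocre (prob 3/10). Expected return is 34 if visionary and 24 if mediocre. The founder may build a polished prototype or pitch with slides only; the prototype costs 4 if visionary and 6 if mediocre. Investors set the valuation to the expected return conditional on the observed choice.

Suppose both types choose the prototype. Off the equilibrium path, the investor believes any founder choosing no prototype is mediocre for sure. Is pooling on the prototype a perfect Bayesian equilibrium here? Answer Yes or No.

On path, the investor holds the prior and pays 7/10·34 + 3/10·24 = 31. Off path (no prototype), believing mediocre, it pays 24.
visionary: the prototype nets 31 − 4 = 27; no prototype nets 24. visionary stays.
mediocre: the prototype nets 31 − 6 = 25; no prototype nets 24. mediocre stays.
No type deviates, so pooling is sustained.

Yes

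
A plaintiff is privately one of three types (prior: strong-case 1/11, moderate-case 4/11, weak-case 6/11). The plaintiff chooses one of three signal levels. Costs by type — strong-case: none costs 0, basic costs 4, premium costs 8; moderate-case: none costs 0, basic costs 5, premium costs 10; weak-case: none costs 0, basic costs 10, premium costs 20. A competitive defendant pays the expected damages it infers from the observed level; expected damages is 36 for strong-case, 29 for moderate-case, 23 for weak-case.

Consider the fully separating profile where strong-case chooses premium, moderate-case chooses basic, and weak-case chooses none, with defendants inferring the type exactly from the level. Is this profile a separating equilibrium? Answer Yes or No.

Separating settlements: premium → 36, basic → 29, none → 23.
strong-case (assigned premium): none: 23 − 0 = 23; basic: 29 − 4 = 25; premium: 36 − 8 = 28. strong-case stays.
moderate-case (assigned basic): none: 23 − 0 = 23; basic: 29 − 5 = 24; premium: 36 − 10 = 26. moderate-case prefers premium.
weak-case (assigned none): none: 23 − 0 = 23; basic: 29 − 10 = 19; premium: 36 − 20 = 16. weak-case stays.
At least one type deviates; the separating profile fails.

No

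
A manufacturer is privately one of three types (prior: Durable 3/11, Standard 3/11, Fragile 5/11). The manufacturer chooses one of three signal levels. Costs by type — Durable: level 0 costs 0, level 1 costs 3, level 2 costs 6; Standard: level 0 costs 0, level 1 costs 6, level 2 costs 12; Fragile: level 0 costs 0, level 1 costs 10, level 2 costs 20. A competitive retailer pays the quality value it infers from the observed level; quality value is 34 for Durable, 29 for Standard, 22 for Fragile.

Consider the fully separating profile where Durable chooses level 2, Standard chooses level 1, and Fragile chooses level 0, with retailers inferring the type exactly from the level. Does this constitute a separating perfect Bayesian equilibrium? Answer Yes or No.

Yes

Separating prices: level 2 → 34, level 1 → 29, level 0 → 22.
Durable (assigned level 2): level 0: 22 − 0 = 22; level 1: 29 − 3 = 26; level 2: 34 − 6 = 28. Durable stays.
Standard (assigned level 1): level 0: 22 − 0 = 22; level 1: 29 − 6 = 23; level 2: 34 − 12 = 22. Standard stays.
Fragile (assigned level 0): level 0: 22 − 0 = 22; level 1: 29 − 10 = 19; level 2: 34 − 20 = 14. Fragile stays.
Every type prefers its assigned level; separation holds.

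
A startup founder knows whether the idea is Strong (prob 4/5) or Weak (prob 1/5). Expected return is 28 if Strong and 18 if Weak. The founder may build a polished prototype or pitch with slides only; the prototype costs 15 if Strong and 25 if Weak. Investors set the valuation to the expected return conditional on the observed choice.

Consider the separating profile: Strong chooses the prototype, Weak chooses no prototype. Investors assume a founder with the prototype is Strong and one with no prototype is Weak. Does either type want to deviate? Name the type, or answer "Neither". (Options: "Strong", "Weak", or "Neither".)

Strong

The prototype pays 28; no prototype pays 18.
Strong: assigned the prototype, nets 28 − 15 = 13; deviating to no prototype nets 18.
Weak: assigned no prototype, nets 18; deviating to the prototype nets 28 − 25 = 3.
The Strong type gains 5 by deviating.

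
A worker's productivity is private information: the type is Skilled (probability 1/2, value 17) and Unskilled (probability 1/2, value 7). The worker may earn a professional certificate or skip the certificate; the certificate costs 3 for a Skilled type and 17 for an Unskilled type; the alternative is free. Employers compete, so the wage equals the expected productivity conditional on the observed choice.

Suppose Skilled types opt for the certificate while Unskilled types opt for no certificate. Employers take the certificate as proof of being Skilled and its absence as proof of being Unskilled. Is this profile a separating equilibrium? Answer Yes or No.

Yes

Under these beliefs, the certificate earns wage 17 and no certificate earns wage 7.
Skilled: the certificate nets 17 − 3 = 14; no certificate nets 7. Skilled prefers the certificate.
Unskilled: the certificate nets 17 − 17 = 0; no certificate nets 7. Unskilled prefers no certificate.
Neither type deviates, so the separating profile is an equilibrium.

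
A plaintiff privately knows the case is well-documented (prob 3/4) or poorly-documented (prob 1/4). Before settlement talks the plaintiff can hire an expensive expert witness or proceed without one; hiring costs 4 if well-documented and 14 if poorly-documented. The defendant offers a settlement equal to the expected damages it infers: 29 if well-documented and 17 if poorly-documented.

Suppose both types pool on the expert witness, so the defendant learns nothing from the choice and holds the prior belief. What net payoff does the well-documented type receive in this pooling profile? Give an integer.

22

Pooled settlement = 3/4·29 + 1/4·17 = 26.
well-documented pays cost 4 for the expert witness, so net payoff = 26 − 4 = 22.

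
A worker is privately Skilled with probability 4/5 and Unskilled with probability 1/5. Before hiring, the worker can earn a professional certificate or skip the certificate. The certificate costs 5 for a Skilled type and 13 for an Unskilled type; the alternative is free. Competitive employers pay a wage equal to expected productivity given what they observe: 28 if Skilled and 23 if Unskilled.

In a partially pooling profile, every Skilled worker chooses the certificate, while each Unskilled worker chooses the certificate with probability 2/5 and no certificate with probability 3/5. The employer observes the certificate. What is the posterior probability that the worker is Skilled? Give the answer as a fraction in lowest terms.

P(the certificate) = (4/5)·1 + (1/5)·(2/5) = 22/25.
By Bayes' rule, P(Skilled | the certificate) = (4/5) / (22/25) = 10/11.

10/11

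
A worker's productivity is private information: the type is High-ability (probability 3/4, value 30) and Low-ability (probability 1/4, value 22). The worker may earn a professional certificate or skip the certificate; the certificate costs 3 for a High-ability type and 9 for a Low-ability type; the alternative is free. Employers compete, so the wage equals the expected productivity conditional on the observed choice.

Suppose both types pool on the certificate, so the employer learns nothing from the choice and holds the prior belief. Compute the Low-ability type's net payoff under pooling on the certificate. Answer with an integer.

Pooled wage = 3/4·30 + 1/4·22 = 28.
Low-ability pays cost 9 for the certificate, so net payoff = 28 − 9 = 19.

19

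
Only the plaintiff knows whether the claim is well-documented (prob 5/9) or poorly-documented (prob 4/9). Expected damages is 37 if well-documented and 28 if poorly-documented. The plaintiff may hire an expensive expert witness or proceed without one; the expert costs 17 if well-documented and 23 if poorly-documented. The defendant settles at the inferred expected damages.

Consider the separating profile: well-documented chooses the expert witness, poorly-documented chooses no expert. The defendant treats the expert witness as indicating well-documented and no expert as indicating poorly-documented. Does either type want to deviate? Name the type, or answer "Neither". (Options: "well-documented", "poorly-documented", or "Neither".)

well-documented

The expert witness pays 37; no expert pays 28.
well-documented: assigned the expert witness, nets 37 − 17 = 20; deviating to no expert nets 28.
poorly-documented: assigned no expert, nets 28; deviating to the expert witness nets 37 − 23 = 14.
The well-documented type gains 8 by deviating.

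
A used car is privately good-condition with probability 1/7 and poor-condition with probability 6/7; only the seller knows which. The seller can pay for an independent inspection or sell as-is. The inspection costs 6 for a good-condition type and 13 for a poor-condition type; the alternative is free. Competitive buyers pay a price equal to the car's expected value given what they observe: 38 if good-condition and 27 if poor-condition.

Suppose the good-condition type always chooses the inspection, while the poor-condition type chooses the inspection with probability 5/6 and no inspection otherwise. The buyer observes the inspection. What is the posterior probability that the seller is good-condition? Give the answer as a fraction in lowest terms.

1/6

P(the inspection) = (1/7)·1 + (6/7)·(5/6) = 6/7.
By Bayes' rule, P(good-condition | the inspection) = (1/7) / (6/7) = 1/6.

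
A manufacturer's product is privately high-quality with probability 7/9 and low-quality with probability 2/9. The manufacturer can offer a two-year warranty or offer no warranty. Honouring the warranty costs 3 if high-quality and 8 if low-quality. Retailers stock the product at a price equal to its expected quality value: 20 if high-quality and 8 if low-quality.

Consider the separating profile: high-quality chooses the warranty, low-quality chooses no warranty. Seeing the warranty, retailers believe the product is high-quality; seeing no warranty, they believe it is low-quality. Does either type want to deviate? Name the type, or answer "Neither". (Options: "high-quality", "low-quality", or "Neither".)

The warranty pays 20; no warranty pays 8.
high-quality: assigned the warranty, nets 20 − 3 = 17; deviating to no warranty nets 8.
low-quality: assigned no warranty, nets 8; deviating to the warranty nets 20 − 8 = 12.
The low-quality type gains 4 by deviating.

low-quality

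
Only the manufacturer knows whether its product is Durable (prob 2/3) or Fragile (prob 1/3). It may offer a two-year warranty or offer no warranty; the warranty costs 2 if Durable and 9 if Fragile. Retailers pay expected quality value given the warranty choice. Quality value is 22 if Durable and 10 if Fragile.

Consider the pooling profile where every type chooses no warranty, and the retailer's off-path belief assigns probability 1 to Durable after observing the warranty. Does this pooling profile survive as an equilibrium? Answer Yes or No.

No

On path, the retailer holds the prior and pays 2/3·22 + 1/3·10 = 18. Off path (the warranty), believing Durable, it pays 22.
Durable: no warranty nets 18; the warranty nets 22 − 2 = 20. Durable would deviate.
Fragile: no warranty nets 18; the warranty nets 22 − 9 = 13. Fragile stays.
A type deviates, so pooling fails.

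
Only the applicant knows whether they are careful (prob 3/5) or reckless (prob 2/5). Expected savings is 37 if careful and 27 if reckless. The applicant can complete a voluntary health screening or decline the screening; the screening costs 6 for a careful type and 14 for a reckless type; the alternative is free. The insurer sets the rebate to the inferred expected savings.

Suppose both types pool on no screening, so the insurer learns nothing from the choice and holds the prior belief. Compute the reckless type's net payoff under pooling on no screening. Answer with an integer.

33

Pooled rebate = 3/5·37 + 2/5·27 = 33.
reckless pays no cost for no screening, so net payoff = 33.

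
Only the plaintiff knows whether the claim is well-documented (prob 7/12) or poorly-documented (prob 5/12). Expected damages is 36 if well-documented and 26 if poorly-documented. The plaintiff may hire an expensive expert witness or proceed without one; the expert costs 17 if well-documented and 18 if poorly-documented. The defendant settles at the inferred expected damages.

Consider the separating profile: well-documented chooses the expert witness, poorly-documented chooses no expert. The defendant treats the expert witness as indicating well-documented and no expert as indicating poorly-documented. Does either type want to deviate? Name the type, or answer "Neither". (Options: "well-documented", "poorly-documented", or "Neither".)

The expert witness pays 36; no expert pays 26.
well-documented: assigned the expert witness, nets 36 − 17 = 19; deviating to no expert nets 26.
poorly-documented: assigned no expert, nets 26; deviating to the expert witness nets 36 − 18 = 18.
The well-documented type gains 7 by deviating.

well-documented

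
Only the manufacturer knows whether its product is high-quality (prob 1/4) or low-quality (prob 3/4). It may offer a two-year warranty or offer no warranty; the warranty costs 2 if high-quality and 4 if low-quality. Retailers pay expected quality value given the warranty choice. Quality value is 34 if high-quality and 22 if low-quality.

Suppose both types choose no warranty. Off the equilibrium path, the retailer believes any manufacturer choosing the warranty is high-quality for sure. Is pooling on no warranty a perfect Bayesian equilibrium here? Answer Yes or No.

On path, the retailer holds the prior and pays 1/4·34 + 3/4·22 = 25. Off path (the warranty), believing high-quality, it pays 34.
high-quality: no warranty nets 25; the warranty nets 34 − 2 = 32. high-quality would deviate.
low-quality: no warranty nets 25; the warranty nets 34 − 4 = 30. low-quality would deviate.
A type deviates, so pooling fails.

No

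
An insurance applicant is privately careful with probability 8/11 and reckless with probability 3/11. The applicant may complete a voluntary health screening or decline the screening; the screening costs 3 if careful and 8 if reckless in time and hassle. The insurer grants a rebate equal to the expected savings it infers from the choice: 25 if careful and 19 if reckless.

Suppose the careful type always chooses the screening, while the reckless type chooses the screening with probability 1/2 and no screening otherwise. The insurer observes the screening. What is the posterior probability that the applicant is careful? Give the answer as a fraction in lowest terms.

16/19

P(the screening) = (8/11)·1 + (3/11)·(1/2) = 19/22.
By Bayes' rule, P(careful | the screening) = (8/11) / (19/22) = 16/19.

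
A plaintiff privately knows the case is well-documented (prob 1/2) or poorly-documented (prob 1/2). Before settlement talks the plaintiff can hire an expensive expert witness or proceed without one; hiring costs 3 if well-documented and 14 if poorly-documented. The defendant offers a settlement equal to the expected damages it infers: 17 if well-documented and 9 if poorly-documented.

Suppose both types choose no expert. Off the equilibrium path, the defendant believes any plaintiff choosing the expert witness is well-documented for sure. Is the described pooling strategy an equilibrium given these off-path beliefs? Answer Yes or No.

No

On path, the defendant holds the prior and pays 1/2·17 + 1/2·9 = 13. Off path (the expert witness), believing well-documented, it pays 17.
well-documented: no expert nets 13; the expert witness nets 17 − 3 = 14. well-documented would deviate.
poorly-documented: no expert nets 13; the expert witness nets 17 − 14 = 3. poorly-documented stays.
A type deviates, so pooling fails.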